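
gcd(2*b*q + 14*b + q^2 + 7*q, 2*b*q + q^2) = 2*b + q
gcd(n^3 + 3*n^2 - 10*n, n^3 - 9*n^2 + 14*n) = n^2 - 2*n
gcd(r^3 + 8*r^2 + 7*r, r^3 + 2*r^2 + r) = r^2 + r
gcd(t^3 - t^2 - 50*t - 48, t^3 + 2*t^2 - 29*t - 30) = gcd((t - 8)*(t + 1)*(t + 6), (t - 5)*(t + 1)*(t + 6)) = t^2 + 7*t + 6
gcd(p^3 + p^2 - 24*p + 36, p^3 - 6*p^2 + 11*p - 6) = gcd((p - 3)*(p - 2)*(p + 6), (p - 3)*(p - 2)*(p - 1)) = p^2 - 5*p + 6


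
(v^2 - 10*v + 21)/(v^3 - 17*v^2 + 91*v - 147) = 1/(v - 7)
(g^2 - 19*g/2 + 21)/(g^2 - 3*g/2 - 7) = (g - 6)/(g + 2)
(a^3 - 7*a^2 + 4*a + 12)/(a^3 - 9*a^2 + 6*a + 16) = (a - 6)/(a - 8)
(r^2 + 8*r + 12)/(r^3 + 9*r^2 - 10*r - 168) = (r + 2)/(r^2 + 3*r - 28)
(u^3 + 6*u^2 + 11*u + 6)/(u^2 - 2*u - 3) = (u^2 + 5*u + 6)/(u - 3)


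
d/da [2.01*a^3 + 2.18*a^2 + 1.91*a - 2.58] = 6.03*a^2 + 4.36*a + 1.91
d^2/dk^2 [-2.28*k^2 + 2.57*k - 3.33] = -4.56000000000000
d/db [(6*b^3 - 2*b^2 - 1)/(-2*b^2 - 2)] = b*(-3*b^3 - 9*b + 1)/(b^4 + 2*b^2 + 1)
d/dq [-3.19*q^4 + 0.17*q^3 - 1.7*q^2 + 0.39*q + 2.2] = -12.76*q^3 + 0.51*q^2 - 3.4*q + 0.39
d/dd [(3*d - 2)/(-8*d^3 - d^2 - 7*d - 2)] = (-24*d^3 - 3*d^2 - 21*d + (3*d - 2)*(24*d^2 + 2*d + 7) - 6)/(8*d^3 + d^2 + 7*d + 2)^2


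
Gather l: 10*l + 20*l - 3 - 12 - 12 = 30*l - 27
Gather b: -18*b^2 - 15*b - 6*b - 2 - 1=-18*b^2 - 21*b - 3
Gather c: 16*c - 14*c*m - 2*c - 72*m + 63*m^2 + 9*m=c*(14 - 14*m) + 63*m^2 - 63*m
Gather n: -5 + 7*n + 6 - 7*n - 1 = 0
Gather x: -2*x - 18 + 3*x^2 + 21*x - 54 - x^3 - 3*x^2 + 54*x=-x^3 + 73*x - 72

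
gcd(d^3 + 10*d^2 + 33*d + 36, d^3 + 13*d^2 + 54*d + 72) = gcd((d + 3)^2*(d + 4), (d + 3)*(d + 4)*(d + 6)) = d^2 + 7*d + 12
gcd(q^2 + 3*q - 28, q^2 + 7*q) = q + 7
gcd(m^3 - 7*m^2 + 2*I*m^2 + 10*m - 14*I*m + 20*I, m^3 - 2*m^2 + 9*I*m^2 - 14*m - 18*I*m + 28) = m^2 + m*(-2 + 2*I) - 4*I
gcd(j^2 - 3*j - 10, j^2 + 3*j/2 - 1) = j + 2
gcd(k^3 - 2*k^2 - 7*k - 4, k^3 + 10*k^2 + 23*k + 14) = k + 1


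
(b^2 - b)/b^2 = (b - 1)/b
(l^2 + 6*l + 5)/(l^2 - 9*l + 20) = (l^2 + 6*l + 5)/(l^2 - 9*l + 20)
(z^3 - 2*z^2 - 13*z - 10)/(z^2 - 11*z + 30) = (z^2 + 3*z + 2)/(z - 6)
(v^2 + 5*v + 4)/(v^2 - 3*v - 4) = (v + 4)/(v - 4)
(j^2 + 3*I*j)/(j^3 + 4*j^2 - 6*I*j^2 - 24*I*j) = (j + 3*I)/(j^2 + j*(4 - 6*I) - 24*I)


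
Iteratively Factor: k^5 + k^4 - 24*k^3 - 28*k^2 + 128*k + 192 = (k - 4)*(k^4 + 5*k^3 - 4*k^2 - 44*k - 48) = (k - 4)*(k + 4)*(k^3 + k^2 - 8*k - 12) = (k - 4)*(k + 2)*(k + 4)*(k^2 - k - 6) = (k - 4)*(k + 2)^2*(k + 4)*(k - 3)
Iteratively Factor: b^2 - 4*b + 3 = (b - 1)*(b - 3)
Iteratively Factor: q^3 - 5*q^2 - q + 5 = (q - 1)*(q^2 - 4*q - 5) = (q - 1)*(q + 1)*(q - 5)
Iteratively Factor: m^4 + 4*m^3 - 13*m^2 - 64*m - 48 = (m + 4)*(m^3 - 13*m - 12) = (m + 3)*(m + 4)*(m^2 - 3*m - 4) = (m + 1)*(m + 3)*(m + 4)*(m - 4)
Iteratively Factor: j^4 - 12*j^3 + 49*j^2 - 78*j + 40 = (j - 1)*(j^3 - 11*j^2 + 38*j - 40) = (j - 5)*(j - 1)*(j^2 - 6*j + 8) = (j - 5)*(j - 2)*(j - 1)*(j - 4)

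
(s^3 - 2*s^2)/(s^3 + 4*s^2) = (s - 2)/(s + 4)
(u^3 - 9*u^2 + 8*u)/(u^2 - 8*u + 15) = u*(u^2 - 9*u + 8)/(u^2 - 8*u + 15)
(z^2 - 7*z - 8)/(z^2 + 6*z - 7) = (z^2 - 7*z - 8)/(z^2 + 6*z - 7)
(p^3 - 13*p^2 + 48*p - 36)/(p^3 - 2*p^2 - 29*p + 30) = (p - 6)/(p + 5)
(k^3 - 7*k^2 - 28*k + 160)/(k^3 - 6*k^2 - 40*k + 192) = (k + 5)/(k + 6)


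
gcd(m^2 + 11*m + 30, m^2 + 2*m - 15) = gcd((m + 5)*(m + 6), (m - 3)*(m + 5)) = m + 5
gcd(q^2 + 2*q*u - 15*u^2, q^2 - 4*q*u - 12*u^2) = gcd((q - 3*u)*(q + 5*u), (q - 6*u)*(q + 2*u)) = 1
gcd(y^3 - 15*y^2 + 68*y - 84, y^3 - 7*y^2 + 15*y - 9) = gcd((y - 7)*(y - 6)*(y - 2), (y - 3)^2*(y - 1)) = 1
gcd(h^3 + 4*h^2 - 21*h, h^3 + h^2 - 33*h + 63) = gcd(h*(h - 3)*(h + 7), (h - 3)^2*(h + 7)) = h^2 + 4*h - 21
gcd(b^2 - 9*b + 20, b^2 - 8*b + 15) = b - 5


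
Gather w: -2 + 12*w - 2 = 12*w - 4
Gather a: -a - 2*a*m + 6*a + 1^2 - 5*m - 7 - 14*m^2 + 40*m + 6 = a*(5 - 2*m) - 14*m^2 + 35*m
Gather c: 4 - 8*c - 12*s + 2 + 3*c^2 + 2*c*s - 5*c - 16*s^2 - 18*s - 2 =3*c^2 + c*(2*s - 13) - 16*s^2 - 30*s + 4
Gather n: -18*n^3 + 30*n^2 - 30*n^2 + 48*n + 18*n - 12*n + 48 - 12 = -18*n^3 + 54*n + 36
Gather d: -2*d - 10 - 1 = -2*d - 11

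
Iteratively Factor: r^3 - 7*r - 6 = (r + 2)*(r^2 - 2*r - 3) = (r + 1)*(r + 2)*(r - 3)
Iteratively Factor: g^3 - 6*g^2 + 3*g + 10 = (g + 1)*(g^2 - 7*g + 10) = (g - 2)*(g + 1)*(g - 5)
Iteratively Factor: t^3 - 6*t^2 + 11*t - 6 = (t - 3)*(t^2 - 3*t + 2) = (t - 3)*(t - 2)*(t - 1)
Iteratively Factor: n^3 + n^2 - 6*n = (n + 3)*(n^2 - 2*n) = n*(n + 3)*(n - 2)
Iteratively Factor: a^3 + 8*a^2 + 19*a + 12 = (a + 1)*(a^2 + 7*a + 12) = (a + 1)*(a + 4)*(a + 3)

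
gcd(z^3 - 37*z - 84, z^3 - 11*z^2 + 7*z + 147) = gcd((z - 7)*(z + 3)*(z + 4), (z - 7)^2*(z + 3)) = z^2 - 4*z - 21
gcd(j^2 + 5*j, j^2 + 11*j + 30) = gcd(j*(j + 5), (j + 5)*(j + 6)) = j + 5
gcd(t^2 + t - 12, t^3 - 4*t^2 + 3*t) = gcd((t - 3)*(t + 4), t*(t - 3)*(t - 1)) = t - 3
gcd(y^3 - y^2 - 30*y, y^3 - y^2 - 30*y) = y^3 - y^2 - 30*y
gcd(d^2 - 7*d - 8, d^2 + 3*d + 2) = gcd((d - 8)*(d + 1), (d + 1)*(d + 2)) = d + 1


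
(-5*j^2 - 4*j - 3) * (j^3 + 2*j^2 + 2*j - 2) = -5*j^5 - 14*j^4 - 21*j^3 - 4*j^2 + 2*j + 6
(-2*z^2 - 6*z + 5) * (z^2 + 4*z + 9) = -2*z^4 - 14*z^3 - 37*z^2 - 34*z + 45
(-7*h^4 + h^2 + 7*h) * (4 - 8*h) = 56*h^5 - 28*h^4 - 8*h^3 - 52*h^2 + 28*h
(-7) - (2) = -9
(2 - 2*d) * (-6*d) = 12*d^2 - 12*d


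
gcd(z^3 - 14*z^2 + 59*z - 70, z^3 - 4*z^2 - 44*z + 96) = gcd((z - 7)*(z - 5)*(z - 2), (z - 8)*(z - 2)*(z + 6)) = z - 2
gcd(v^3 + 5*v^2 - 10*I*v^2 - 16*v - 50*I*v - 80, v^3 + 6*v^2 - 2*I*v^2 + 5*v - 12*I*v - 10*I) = v^2 + v*(5 - 2*I) - 10*I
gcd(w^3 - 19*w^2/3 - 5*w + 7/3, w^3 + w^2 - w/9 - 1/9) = w^2 + 2*w/3 - 1/3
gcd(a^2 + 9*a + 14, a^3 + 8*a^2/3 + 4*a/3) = a + 2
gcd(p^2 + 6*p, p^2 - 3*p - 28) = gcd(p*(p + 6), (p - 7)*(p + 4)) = 1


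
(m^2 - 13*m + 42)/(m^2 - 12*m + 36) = (m - 7)/(m - 6)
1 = 1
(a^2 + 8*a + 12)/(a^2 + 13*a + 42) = (a + 2)/(a + 7)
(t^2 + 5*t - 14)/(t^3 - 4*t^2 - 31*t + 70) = (t + 7)/(t^2 - 2*t - 35)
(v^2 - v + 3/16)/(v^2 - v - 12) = (-v^2 + v - 3/16)/(-v^2 + v + 12)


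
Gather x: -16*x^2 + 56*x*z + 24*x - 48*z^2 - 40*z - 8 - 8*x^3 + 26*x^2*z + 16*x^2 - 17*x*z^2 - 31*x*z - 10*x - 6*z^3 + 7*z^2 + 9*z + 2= -8*x^3 + 26*x^2*z + x*(-17*z^2 + 25*z + 14) - 6*z^3 - 41*z^2 - 31*z - 6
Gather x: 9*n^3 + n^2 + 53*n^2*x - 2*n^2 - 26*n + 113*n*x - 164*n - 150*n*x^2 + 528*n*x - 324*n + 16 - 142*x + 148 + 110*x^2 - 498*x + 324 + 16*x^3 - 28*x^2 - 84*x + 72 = 9*n^3 - n^2 - 514*n + 16*x^3 + x^2*(82 - 150*n) + x*(53*n^2 + 641*n - 724) + 560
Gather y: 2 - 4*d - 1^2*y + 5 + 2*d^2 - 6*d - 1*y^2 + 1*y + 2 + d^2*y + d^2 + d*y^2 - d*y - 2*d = 3*d^2 - 12*d + y^2*(d - 1) + y*(d^2 - d) + 9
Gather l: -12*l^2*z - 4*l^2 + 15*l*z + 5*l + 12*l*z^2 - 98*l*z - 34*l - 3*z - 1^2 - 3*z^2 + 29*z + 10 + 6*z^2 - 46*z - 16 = l^2*(-12*z - 4) + l*(12*z^2 - 83*z - 29) + 3*z^2 - 20*z - 7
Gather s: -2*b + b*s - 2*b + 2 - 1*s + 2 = -4*b + s*(b - 1) + 4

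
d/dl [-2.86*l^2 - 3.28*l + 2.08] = -5.72*l - 3.28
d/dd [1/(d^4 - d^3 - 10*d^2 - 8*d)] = (-4*d^3 + 3*d^2 + 20*d + 8)/(d^2*(-d^3 + d^2 + 10*d + 8)^2)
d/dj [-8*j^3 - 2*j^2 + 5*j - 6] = -24*j^2 - 4*j + 5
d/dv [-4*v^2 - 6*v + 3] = -8*v - 6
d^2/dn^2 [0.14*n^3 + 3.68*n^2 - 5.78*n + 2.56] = 0.84*n + 7.36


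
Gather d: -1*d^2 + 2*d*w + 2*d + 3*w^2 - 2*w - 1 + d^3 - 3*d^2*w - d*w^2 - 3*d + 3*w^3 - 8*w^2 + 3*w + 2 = d^3 + d^2*(-3*w - 1) + d*(-w^2 + 2*w - 1) + 3*w^3 - 5*w^2 + w + 1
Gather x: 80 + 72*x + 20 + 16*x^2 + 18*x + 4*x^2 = 20*x^2 + 90*x + 100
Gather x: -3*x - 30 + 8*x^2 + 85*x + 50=8*x^2 + 82*x + 20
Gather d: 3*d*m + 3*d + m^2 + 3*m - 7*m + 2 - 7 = d*(3*m + 3) + m^2 - 4*m - 5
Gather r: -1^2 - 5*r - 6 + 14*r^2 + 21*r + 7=14*r^2 + 16*r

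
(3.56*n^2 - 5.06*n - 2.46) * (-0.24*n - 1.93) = -0.8544*n^3 - 5.6564*n^2 + 10.3562*n + 4.7478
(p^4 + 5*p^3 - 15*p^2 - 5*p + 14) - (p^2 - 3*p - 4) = p^4 + 5*p^3 - 16*p^2 - 2*p + 18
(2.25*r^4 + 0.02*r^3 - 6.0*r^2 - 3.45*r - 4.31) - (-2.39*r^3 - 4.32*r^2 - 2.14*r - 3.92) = 2.25*r^4 + 2.41*r^3 - 1.68*r^2 - 1.31*r - 0.39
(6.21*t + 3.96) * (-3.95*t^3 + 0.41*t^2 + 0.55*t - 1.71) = -24.5295*t^4 - 13.0959*t^3 + 5.0391*t^2 - 8.4411*t - 6.7716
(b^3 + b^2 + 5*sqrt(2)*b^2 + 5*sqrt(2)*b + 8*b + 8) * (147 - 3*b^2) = -3*b^5 - 15*sqrt(2)*b^4 - 3*b^4 - 15*sqrt(2)*b^3 + 123*b^3 + 123*b^2 + 735*sqrt(2)*b^2 + 735*sqrt(2)*b + 1176*b + 1176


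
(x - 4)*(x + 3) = x^2 - x - 12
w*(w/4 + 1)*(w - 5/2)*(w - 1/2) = w^4/4 + w^3/4 - 43*w^2/16 + 5*w/4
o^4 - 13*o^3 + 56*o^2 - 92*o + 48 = (o - 6)*(o - 4)*(o - 2)*(o - 1)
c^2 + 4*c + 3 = (c + 1)*(c + 3)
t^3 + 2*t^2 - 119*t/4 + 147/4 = (t - 7/2)*(t - 3/2)*(t + 7)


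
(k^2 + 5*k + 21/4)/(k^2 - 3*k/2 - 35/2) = (k + 3/2)/(k - 5)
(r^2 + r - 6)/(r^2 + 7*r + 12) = (r - 2)/(r + 4)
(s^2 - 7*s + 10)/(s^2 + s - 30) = (s - 2)/(s + 6)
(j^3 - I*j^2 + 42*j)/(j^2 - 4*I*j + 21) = j*(j + 6*I)/(j + 3*I)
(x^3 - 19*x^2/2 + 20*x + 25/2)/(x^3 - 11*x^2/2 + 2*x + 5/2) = (x - 5)/(x - 1)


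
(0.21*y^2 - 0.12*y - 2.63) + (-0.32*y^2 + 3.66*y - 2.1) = -0.11*y^2 + 3.54*y - 4.73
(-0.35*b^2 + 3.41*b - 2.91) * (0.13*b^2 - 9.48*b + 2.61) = -0.0455*b^4 + 3.7613*b^3 - 33.6186*b^2 + 36.4869*b - 7.5951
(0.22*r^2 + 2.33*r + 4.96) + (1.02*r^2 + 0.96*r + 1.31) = 1.24*r^2 + 3.29*r + 6.27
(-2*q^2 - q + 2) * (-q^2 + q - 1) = 2*q^4 - q^3 - q^2 + 3*q - 2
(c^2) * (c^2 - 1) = c^4 - c^2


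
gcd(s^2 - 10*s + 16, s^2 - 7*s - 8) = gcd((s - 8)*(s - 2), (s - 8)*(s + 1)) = s - 8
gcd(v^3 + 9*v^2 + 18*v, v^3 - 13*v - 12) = v + 3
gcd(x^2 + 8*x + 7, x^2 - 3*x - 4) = x + 1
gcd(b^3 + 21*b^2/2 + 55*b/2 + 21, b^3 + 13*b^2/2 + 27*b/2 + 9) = b^2 + 7*b/2 + 3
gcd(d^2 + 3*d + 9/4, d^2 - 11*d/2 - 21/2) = d + 3/2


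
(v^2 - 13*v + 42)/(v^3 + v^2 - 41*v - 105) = (v - 6)/(v^2 + 8*v + 15)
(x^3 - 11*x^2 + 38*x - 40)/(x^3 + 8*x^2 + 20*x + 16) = (x^3 - 11*x^2 + 38*x - 40)/(x^3 + 8*x^2 + 20*x + 16)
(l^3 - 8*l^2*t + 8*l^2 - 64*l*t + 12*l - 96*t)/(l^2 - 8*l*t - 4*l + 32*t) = (l^2 + 8*l + 12)/(l - 4)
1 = 1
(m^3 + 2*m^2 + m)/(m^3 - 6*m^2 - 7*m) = (m + 1)/(m - 7)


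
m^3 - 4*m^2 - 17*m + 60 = (m - 5)*(m - 3)*(m + 4)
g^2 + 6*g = g*(g + 6)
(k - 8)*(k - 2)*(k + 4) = k^3 - 6*k^2 - 24*k + 64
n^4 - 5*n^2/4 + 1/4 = (n - 1)*(n - 1/2)*(n + 1/2)*(n + 1)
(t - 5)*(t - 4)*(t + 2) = t^3 - 7*t^2 + 2*t + 40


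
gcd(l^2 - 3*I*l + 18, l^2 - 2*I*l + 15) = l + 3*I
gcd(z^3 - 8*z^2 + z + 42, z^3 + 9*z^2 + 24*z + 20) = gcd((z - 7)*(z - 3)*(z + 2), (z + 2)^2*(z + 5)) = z + 2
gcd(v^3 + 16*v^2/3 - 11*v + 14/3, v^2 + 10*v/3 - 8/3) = v - 2/3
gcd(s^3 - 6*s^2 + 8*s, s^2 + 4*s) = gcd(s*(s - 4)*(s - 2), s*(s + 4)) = s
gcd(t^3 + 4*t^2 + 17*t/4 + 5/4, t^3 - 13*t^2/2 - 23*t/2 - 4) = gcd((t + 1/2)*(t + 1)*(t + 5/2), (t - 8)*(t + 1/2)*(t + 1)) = t^2 + 3*t/2 + 1/2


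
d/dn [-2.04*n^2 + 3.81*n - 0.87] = 3.81 - 4.08*n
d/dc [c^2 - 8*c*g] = 2*c - 8*g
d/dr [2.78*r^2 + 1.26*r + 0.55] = 5.56*r + 1.26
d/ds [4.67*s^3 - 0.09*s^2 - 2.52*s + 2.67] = 14.01*s^2 - 0.18*s - 2.52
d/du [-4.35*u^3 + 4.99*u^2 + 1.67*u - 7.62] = -13.05*u^2 + 9.98*u + 1.67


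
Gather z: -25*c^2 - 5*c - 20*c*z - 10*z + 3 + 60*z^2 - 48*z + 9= -25*c^2 - 5*c + 60*z^2 + z*(-20*c - 58) + 12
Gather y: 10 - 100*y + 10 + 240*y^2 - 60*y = 240*y^2 - 160*y + 20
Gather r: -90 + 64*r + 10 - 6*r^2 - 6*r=-6*r^2 + 58*r - 80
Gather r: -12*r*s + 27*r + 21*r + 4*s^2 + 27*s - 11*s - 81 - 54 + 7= r*(48 - 12*s) + 4*s^2 + 16*s - 128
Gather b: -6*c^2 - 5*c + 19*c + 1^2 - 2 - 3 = -6*c^2 + 14*c - 4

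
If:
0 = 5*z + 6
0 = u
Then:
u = 0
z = -6/5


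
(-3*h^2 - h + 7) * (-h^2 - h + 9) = 3*h^4 + 4*h^3 - 33*h^2 - 16*h + 63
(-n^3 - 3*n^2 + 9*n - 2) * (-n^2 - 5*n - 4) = n^5 + 8*n^4 + 10*n^3 - 31*n^2 - 26*n + 8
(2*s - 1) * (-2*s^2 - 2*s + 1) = -4*s^3 - 2*s^2 + 4*s - 1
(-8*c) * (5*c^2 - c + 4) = -40*c^3 + 8*c^2 - 32*c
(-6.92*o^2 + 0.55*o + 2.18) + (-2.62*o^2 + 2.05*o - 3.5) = -9.54*o^2 + 2.6*o - 1.32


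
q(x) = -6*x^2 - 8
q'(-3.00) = 36.00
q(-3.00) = -62.00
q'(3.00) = -36.00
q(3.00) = -62.00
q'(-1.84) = 22.08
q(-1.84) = -28.31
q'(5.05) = -60.60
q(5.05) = -161.02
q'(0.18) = -2.16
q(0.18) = -8.19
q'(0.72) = -8.64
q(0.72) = -11.11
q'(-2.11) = 25.32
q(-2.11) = -34.71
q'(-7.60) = 91.20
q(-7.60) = -354.56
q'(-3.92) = 47.04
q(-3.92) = -100.20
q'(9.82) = -117.84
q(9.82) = -586.59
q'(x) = -12*x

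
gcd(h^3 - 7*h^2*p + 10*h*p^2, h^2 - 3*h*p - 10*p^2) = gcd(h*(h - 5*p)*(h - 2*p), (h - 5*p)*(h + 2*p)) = -h + 5*p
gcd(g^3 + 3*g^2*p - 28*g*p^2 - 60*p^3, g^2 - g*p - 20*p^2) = -g + 5*p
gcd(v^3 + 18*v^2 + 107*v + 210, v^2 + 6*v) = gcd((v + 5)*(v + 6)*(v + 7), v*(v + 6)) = v + 6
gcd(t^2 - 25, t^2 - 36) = 1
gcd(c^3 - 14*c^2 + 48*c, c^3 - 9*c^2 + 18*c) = c^2 - 6*c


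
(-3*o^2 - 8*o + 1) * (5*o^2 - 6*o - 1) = -15*o^4 - 22*o^3 + 56*o^2 + 2*o - 1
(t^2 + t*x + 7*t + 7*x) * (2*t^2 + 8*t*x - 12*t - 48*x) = 2*t^4 + 10*t^3*x + 2*t^3 + 8*t^2*x^2 + 10*t^2*x - 84*t^2 + 8*t*x^2 - 420*t*x - 336*x^2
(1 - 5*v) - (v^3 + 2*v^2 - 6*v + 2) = -v^3 - 2*v^2 + v - 1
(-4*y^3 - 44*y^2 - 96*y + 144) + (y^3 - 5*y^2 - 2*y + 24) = -3*y^3 - 49*y^2 - 98*y + 168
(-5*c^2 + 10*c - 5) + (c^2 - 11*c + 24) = -4*c^2 - c + 19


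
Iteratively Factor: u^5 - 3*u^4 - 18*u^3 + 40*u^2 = (u - 2)*(u^4 - u^3 - 20*u^2) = (u - 2)*(u + 4)*(u^3 - 5*u^2) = u*(u - 2)*(u + 4)*(u^2 - 5*u) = u*(u - 5)*(u - 2)*(u + 4)*(u)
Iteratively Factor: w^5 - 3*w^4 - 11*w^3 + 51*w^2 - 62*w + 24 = (w + 4)*(w^4 - 7*w^3 + 17*w^2 - 17*w + 6) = (w - 2)*(w + 4)*(w^3 - 5*w^2 + 7*w - 3) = (w - 3)*(w - 2)*(w + 4)*(w^2 - 2*w + 1) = (w - 3)*(w - 2)*(w - 1)*(w + 4)*(w - 1)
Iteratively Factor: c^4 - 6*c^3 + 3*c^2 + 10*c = (c + 1)*(c^3 - 7*c^2 + 10*c) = c*(c + 1)*(c^2 - 7*c + 10) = c*(c - 2)*(c + 1)*(c - 5)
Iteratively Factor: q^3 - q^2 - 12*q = (q - 4)*(q^2 + 3*q) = (q - 4)*(q + 3)*(q)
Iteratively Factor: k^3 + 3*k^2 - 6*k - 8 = (k - 2)*(k^2 + 5*k + 4) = (k - 2)*(k + 1)*(k + 4)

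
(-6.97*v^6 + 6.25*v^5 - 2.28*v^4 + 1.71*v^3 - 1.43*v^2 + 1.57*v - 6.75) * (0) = 0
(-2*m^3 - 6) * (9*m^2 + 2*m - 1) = -18*m^5 - 4*m^4 + 2*m^3 - 54*m^2 - 12*m + 6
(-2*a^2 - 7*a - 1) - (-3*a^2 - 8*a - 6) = a^2 + a + 5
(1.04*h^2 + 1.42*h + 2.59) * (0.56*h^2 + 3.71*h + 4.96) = 0.5824*h^4 + 4.6536*h^3 + 11.877*h^2 + 16.6521*h + 12.8464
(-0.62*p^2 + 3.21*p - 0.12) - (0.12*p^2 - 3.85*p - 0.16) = -0.74*p^2 + 7.06*p + 0.04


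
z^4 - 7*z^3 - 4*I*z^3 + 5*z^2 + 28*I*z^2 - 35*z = z*(z - 7)*(z - 5*I)*(z + I)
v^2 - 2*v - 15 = (v - 5)*(v + 3)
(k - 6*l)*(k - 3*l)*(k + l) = k^3 - 8*k^2*l + 9*k*l^2 + 18*l^3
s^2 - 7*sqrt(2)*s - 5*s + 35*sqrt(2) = (s - 5)*(s - 7*sqrt(2))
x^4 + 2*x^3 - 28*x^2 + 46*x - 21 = (x - 3)*(x - 1)^2*(x + 7)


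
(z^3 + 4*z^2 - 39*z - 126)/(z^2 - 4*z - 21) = (z^2 + z - 42)/(z - 7)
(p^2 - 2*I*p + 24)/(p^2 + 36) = (p + 4*I)/(p + 6*I)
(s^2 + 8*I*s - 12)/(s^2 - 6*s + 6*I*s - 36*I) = (s + 2*I)/(s - 6)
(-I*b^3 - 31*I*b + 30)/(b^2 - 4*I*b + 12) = (-I*b^2 + 6*b + 5*I)/(b + 2*I)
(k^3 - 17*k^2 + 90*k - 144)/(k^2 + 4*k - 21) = (k^2 - 14*k + 48)/(k + 7)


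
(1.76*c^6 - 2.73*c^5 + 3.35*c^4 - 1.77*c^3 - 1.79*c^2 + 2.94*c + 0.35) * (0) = 0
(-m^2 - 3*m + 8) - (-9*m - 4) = -m^2 + 6*m + 12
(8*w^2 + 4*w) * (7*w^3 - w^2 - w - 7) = 56*w^5 + 20*w^4 - 12*w^3 - 60*w^2 - 28*w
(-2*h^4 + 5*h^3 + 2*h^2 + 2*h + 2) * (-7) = 14*h^4 - 35*h^3 - 14*h^2 - 14*h - 14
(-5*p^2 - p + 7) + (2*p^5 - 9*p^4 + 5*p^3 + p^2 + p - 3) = 2*p^5 - 9*p^4 + 5*p^3 - 4*p^2 + 4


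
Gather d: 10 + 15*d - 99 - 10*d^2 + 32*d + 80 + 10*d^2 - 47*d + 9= 0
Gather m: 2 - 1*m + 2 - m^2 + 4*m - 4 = -m^2 + 3*m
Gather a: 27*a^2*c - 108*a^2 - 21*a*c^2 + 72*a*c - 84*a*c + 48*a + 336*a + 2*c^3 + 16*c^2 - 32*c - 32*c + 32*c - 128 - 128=a^2*(27*c - 108) + a*(-21*c^2 - 12*c + 384) + 2*c^3 + 16*c^2 - 32*c - 256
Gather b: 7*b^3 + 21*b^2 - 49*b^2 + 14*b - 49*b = 7*b^3 - 28*b^2 - 35*b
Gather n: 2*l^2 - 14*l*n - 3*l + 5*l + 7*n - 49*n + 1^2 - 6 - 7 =2*l^2 + 2*l + n*(-14*l - 42) - 12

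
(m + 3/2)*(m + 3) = m^2 + 9*m/2 + 9/2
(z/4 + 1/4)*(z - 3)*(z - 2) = z^3/4 - z^2 + z/4 + 3/2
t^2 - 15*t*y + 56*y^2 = (t - 8*y)*(t - 7*y)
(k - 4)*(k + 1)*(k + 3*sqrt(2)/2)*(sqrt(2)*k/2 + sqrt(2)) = sqrt(2)*k^4/2 - sqrt(2)*k^3/2 + 3*k^3/2 - 5*sqrt(2)*k^2 - 3*k^2/2 - 15*k - 4*sqrt(2)*k - 12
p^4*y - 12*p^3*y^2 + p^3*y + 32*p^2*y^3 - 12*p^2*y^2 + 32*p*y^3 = p*(p - 8*y)*(p - 4*y)*(p*y + y)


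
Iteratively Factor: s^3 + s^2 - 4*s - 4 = (s + 2)*(s^2 - s - 2) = (s + 1)*(s + 2)*(s - 2)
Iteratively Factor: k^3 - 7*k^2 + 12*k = (k - 3)*(k^2 - 4*k) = k*(k - 3)*(k - 4)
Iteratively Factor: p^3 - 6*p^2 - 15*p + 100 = (p - 5)*(p^2 - p - 20) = (p - 5)^2*(p + 4)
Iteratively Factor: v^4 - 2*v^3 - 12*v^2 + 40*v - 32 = (v - 2)*(v^3 - 12*v + 16) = (v - 2)^2*(v^2 + 2*v - 8) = (v - 2)^2*(v + 4)*(v - 2)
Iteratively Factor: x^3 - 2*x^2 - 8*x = (x - 4)*(x^2 + 2*x) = x*(x - 4)*(x + 2)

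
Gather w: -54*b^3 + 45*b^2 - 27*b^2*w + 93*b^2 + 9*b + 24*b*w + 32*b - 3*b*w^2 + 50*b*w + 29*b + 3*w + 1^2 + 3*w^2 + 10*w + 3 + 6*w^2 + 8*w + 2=-54*b^3 + 138*b^2 + 70*b + w^2*(9 - 3*b) + w*(-27*b^2 + 74*b + 21) + 6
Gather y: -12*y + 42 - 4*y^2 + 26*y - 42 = -4*y^2 + 14*y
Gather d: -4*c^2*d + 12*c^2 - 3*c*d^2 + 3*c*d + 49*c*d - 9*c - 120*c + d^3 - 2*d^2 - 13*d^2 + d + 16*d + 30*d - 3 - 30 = 12*c^2 - 129*c + d^3 + d^2*(-3*c - 15) + d*(-4*c^2 + 52*c + 47) - 33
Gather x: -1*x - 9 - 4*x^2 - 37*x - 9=-4*x^2 - 38*x - 18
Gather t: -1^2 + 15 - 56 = -42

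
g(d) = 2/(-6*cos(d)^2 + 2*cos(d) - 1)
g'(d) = 2*(-12*sin(d)*cos(d) + 2*sin(d))/(-6*cos(d)^2 + 2*cos(d) - 1)^2 = 4*(1 - 6*cos(d))*sin(d)/(6*cos(d)^2 - 2*cos(d) + 1)^2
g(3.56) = -0.26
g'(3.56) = -0.17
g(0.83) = -0.84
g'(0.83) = -1.58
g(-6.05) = -0.42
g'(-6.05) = -0.20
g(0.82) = -0.82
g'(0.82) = -1.53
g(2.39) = -0.35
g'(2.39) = 0.46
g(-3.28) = -0.23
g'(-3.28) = 0.05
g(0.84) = -0.86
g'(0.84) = -1.64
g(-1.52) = -2.19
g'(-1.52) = -3.33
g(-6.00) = -0.43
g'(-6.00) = -0.25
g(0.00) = -0.40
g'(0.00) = 0.00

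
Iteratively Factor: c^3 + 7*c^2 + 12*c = (c + 3)*(c^2 + 4*c) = c*(c + 3)*(c + 4)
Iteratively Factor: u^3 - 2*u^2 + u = (u)*(u^2 - 2*u + 1) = u*(u - 1)*(u - 1)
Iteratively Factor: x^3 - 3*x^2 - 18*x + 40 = (x - 5)*(x^2 + 2*x - 8) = (x - 5)*(x - 2)*(x + 4)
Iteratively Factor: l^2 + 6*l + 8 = (l + 4)*(l + 2)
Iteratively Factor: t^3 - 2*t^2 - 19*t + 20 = (t - 5)*(t^2 + 3*t - 4) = (t - 5)*(t + 4)*(t - 1)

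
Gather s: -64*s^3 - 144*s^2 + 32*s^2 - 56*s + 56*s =-64*s^3 - 112*s^2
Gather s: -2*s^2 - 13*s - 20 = -2*s^2 - 13*s - 20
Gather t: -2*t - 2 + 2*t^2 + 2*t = 2*t^2 - 2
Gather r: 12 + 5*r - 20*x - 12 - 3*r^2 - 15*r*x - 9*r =-3*r^2 + r*(-15*x - 4) - 20*x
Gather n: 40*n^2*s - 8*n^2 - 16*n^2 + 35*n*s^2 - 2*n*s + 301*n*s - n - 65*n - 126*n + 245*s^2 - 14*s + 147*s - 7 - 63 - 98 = n^2*(40*s - 24) + n*(35*s^2 + 299*s - 192) + 245*s^2 + 133*s - 168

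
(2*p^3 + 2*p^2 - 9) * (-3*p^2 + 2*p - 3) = -6*p^5 - 2*p^4 - 2*p^3 + 21*p^2 - 18*p + 27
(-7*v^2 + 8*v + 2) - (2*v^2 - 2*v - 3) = -9*v^2 + 10*v + 5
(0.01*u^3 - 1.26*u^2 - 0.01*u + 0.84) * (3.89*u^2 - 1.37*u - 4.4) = 0.0389*u^5 - 4.9151*u^4 + 1.6433*u^3 + 8.8253*u^2 - 1.1068*u - 3.696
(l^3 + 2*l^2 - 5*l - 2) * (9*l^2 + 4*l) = 9*l^5 + 22*l^4 - 37*l^3 - 38*l^2 - 8*l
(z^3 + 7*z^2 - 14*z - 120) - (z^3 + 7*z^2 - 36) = -14*z - 84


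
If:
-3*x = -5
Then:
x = 5/3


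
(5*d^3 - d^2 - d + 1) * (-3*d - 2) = -15*d^4 - 7*d^3 + 5*d^2 - d - 2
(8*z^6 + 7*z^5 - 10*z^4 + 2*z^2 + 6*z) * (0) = 0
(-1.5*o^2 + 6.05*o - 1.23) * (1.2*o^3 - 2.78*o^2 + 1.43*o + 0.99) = -1.8*o^5 + 11.43*o^4 - 20.44*o^3 + 10.5859*o^2 + 4.2306*o - 1.2177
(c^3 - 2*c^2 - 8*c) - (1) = c^3 - 2*c^2 - 8*c - 1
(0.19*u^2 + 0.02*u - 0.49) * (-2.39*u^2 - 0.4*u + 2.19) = -0.4541*u^4 - 0.1238*u^3 + 1.5792*u^2 + 0.2398*u - 1.0731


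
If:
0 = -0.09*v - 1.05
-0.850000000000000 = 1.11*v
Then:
No Solution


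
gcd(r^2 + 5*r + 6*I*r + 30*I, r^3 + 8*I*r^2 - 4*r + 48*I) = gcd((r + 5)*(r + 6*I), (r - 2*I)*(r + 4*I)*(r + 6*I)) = r + 6*I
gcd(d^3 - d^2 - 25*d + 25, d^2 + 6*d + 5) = d + 5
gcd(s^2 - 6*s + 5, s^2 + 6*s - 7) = s - 1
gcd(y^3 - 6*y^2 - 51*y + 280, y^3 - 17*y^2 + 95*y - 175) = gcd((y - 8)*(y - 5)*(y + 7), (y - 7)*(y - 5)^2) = y - 5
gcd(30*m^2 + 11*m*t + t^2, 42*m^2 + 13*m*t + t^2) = 6*m + t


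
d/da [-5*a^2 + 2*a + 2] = 2 - 10*a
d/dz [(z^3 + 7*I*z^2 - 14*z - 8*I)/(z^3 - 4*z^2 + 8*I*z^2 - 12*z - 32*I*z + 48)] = (z^2*(-4 + I) + z*(8 - 48*I) + 104 + 24*I)/(z^4 + z^3*(-8 + 12*I) + z^2*(-20 - 96*I) + z*(288 + 192*I) - 576)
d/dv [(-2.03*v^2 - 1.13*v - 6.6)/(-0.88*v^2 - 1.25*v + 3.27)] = (1.5431*v^2 - 24.8922*v - 11.9451)/(0.7744*v^4 + 2.2*v^3 - 4.1927*v^2 - 8.175*v + 10.6929)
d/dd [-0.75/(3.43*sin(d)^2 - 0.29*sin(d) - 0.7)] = (5.145*sin(d) - 0.2175)*cos(d)/(-3.43*sin(d)^2 + 0.29*sin(d) + 0.7)^2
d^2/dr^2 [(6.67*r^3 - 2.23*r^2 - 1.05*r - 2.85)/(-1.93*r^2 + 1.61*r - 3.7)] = (-2.8421709430404e-14*r^5 + 82.363174*r^3 + 206.54835*r^2 - 645.99693*r + 47.63837)/(7.189057*r^6 - 17.991267*r^5 + 56.354649*r^4 - 73.155341*r^3 + 108.03741*r^2 - 66.1227*r + 50.653)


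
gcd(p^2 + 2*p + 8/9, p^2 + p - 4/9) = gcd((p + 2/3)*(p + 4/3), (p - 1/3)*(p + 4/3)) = p + 4/3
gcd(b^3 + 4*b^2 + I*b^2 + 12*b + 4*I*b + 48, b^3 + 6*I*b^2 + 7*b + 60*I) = b^2 + I*b + 12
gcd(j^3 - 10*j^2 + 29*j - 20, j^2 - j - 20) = j - 5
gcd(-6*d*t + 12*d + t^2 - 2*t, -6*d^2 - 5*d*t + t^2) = -6*d + t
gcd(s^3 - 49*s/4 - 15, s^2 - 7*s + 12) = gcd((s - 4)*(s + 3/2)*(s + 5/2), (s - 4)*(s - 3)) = s - 4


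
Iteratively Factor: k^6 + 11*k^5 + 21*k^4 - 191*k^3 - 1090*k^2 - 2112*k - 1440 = (k + 3)*(k^5 + 8*k^4 - 3*k^3 - 182*k^2 - 544*k - 480) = (k - 5)*(k + 3)*(k^4 + 13*k^3 + 62*k^2 + 128*k + 96) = (k - 5)*(k + 2)*(k + 3)*(k^3 + 11*k^2 + 40*k + 48) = (k - 5)*(k + 2)*(k + 3)*(k + 4)*(k^2 + 7*k + 12) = (k - 5)*(k + 2)*(k + 3)*(k + 4)^2*(k + 3)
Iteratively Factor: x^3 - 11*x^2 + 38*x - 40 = (x - 2)*(x^2 - 9*x + 20) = (x - 5)*(x - 2)*(x - 4)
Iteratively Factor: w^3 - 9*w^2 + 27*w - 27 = (w - 3)*(w^2 - 6*w + 9) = (w - 3)^2*(w - 3)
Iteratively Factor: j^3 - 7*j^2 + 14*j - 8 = (j - 2)*(j^2 - 5*j + 4) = (j - 4)*(j - 2)*(j - 1)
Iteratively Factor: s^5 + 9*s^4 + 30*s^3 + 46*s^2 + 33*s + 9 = (s + 1)*(s^4 + 8*s^3 + 22*s^2 + 24*s + 9) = (s + 1)*(s + 3)*(s^3 + 5*s^2 + 7*s + 3) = (s + 1)*(s + 3)^2*(s^2 + 2*s + 1) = (s + 1)^2*(s + 3)^2*(s + 1)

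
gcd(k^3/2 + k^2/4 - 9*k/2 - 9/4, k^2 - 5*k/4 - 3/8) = 1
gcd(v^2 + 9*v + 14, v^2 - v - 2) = 1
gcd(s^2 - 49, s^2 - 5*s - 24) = 1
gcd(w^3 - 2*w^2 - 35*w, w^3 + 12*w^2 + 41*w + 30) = w + 5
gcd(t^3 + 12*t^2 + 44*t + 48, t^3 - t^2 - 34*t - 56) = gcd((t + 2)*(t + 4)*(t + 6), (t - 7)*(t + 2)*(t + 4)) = t^2 + 6*t + 8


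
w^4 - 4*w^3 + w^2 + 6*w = w*(w - 3)*(w - 2)*(w + 1)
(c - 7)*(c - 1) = c^2 - 8*c + 7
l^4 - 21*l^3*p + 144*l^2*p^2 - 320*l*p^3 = l*(l - 8*p)^2*(l - 5*p)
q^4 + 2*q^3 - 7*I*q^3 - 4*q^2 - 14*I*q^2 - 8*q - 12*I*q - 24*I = (q + 2)*(q - 6*I)*(q - 2*I)*(q + I)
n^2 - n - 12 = (n - 4)*(n + 3)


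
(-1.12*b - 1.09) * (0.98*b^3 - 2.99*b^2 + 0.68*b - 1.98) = -1.0976*b^4 + 2.2806*b^3 + 2.4975*b^2 + 1.4764*b + 2.1582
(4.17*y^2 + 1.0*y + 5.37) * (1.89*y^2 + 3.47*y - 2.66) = 7.8813*y^4 + 16.3599*y^3 + 2.5271*y^2 + 15.9739*y - 14.2842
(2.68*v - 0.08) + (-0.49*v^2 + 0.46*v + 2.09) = -0.49*v^2 + 3.14*v + 2.01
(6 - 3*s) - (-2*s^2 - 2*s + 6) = 2*s^2 - s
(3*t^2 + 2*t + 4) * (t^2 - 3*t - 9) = 3*t^4 - 7*t^3 - 29*t^2 - 30*t - 36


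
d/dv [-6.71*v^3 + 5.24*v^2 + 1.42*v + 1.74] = -20.13*v^2 + 10.48*v + 1.42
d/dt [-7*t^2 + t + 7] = 1 - 14*t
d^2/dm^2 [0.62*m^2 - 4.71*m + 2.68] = 1.24000000000000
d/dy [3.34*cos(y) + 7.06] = -3.34*sin(y)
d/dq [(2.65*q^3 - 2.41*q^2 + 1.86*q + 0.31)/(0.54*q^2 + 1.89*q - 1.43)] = (1.431*q^4 + 10.017*q^3 - 16.9278*q^2 + 6.5578*q - 3.2457)/(0.2916*q^4 + 2.0412*q^3 + 2.0277*q^2 - 5.4054*q + 2.0449)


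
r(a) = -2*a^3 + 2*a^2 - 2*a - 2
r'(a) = -6*a^2 + 4*a - 2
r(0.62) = -2.95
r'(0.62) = -1.83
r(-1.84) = 20.91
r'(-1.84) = -29.67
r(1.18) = -4.86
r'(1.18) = -5.63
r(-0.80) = 1.90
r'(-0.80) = -9.04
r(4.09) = -113.56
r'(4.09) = -86.01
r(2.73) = -33.25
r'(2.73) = -35.80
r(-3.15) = 86.66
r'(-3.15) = -74.14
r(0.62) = -2.95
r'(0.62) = -1.83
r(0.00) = -2.00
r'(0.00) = -2.00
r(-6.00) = 514.00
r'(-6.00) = -242.00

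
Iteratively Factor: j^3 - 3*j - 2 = (j + 1)*(j^2 - j - 2) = (j - 2)*(j + 1)*(j + 1)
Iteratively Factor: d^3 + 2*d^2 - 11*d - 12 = (d - 3)*(d^2 + 5*d + 4) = (d - 3)*(d + 4)*(d + 1)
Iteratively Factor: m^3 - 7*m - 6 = (m + 2)*(m^2 - 2*m - 3) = (m + 1)*(m + 2)*(m - 3)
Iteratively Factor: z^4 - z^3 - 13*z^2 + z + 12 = (z + 1)*(z^3 - 2*z^2 - 11*z + 12) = (z - 1)*(z + 1)*(z^2 - z - 12) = (z - 1)*(z + 1)*(z + 3)*(z - 4)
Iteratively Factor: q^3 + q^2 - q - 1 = (q + 1)*(q^2 - 1) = (q - 1)*(q + 1)*(q + 1)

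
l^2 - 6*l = l*(l - 6)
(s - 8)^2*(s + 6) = s^3 - 10*s^2 - 32*s + 384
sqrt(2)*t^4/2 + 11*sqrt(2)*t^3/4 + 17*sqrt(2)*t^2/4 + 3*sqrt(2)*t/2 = t*(t + 1/2)*(t + 3)*(sqrt(2)*t/2 + sqrt(2))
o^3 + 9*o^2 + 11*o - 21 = (o - 1)*(o + 3)*(o + 7)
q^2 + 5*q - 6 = (q - 1)*(q + 6)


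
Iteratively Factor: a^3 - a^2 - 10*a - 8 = (a + 1)*(a^2 - 2*a - 8) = (a + 1)*(a + 2)*(a - 4)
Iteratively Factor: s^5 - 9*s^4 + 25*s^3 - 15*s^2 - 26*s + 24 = (s - 3)*(s^4 - 6*s^3 + 7*s^2 + 6*s - 8) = (s - 3)*(s - 2)*(s^3 - 4*s^2 - s + 4) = (s - 3)*(s - 2)*(s - 1)*(s^2 - 3*s - 4) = (s - 4)*(s - 3)*(s - 2)*(s - 1)*(s + 1)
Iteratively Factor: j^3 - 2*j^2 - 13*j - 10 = (j + 2)*(j^2 - 4*j - 5) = (j - 5)*(j + 2)*(j + 1)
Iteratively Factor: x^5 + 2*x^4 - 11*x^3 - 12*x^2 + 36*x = (x)*(x^4 + 2*x^3 - 11*x^2 - 12*x + 36) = x*(x - 2)*(x^3 + 4*x^2 - 3*x - 18) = x*(x - 2)*(x + 3)*(x^2 + x - 6) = x*(x - 2)^2*(x + 3)*(x + 3)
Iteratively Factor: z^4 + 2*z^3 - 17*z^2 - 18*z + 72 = (z + 4)*(z^3 - 2*z^2 - 9*z + 18) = (z - 3)*(z + 4)*(z^2 + z - 6) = (z - 3)*(z + 3)*(z + 4)*(z - 2)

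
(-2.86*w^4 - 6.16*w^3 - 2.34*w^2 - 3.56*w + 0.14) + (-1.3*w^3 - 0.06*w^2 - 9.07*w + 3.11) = -2.86*w^4 - 7.46*w^3 - 2.4*w^2 - 12.63*w + 3.25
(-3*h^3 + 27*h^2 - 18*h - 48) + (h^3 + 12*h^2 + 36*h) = -2*h^3 + 39*h^2 + 18*h - 48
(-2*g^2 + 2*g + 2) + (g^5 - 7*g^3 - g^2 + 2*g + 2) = g^5 - 7*g^3 - 3*g^2 + 4*g + 4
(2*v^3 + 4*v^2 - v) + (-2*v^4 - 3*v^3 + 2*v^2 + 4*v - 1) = -2*v^4 - v^3 + 6*v^2 + 3*v - 1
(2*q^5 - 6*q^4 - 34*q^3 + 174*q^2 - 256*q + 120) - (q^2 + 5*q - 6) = 2*q^5 - 6*q^4 - 34*q^3 + 173*q^2 - 261*q + 126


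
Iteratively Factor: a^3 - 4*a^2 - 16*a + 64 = (a + 4)*(a^2 - 8*a + 16) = (a - 4)*(a + 4)*(a - 4)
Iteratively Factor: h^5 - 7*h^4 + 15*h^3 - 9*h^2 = (h - 1)*(h^4 - 6*h^3 + 9*h^2) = (h - 3)*(h - 1)*(h^3 - 3*h^2) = (h - 3)^2*(h - 1)*(h^2) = h*(h - 3)^2*(h - 1)*(h)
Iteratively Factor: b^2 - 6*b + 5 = (b - 5)*(b - 1)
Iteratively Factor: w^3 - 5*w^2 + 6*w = (w - 2)*(w^2 - 3*w) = w*(w - 2)*(w - 3)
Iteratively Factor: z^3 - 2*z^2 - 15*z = (z - 5)*(z^2 + 3*z) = z*(z - 5)*(z + 3)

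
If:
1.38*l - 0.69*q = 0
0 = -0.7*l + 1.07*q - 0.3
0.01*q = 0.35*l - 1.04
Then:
No Solution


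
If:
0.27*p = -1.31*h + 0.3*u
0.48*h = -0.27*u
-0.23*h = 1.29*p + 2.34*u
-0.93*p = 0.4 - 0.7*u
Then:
No Solution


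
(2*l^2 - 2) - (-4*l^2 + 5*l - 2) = 6*l^2 - 5*l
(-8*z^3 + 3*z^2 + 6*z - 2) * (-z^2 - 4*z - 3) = 8*z^5 + 29*z^4 + 6*z^3 - 31*z^2 - 10*z + 6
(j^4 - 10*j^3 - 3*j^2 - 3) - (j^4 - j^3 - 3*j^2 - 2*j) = -9*j^3 + 2*j - 3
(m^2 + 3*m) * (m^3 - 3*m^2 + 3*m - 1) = m^5 - 6*m^3 + 8*m^2 - 3*m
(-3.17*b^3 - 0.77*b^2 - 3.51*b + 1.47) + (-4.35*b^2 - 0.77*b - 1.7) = -3.17*b^3 - 5.12*b^2 - 4.28*b - 0.23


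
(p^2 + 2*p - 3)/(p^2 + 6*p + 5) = (p^2 + 2*p - 3)/(p^2 + 6*p + 5)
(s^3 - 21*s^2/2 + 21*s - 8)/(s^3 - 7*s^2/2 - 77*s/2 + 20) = (s - 2)/(s + 5)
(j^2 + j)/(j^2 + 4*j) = (j + 1)/(j + 4)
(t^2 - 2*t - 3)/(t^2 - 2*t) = (t^2 - 2*t - 3)/(t*(t - 2))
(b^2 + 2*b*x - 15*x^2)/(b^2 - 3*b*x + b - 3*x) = (b + 5*x)/(b + 1)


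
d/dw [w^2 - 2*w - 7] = 2*w - 2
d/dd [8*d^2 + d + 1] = 16*d + 1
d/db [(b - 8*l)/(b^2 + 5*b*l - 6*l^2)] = (b^2 + 5*b*l - 6*l^2 - (b - 8*l)*(2*b + 5*l))/(b^2 + 5*b*l - 6*l^2)^2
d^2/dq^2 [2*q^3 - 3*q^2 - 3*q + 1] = 12*q - 6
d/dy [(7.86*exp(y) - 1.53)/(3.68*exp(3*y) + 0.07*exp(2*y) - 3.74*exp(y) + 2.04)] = (-57.8496*exp(3*y) + 16.341*exp(2*y) + 0.214200000000002*exp(y) + 10.3122)*exp(y)/(13.5424*exp(6*y) + 0.5152*exp(5*y) - 27.5215*exp(4*y) + 14.4908*exp(3*y) + 14.2732*exp(2*y) - 15.2592*exp(y) + 4.1616)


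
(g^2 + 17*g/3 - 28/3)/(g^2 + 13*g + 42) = (g - 4/3)/(g + 6)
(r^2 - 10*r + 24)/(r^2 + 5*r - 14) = (r^2 - 10*r + 24)/(r^2 + 5*r - 14)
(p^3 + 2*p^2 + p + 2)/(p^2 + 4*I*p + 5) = (p^2 + p*(2 + I) + 2*I)/(p + 5*I)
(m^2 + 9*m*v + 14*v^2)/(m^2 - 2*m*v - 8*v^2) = (-m - 7*v)/(-m + 4*v)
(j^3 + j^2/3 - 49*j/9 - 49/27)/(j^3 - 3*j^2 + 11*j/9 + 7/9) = (j + 7/3)/(j - 1)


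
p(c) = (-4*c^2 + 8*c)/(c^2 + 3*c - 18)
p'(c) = (8 - 8*c)/(c^2 + 3*c - 18) + (-2*c - 3)*(-4*c^2 + 8*c)/(c^2 + 3*c - 18)^2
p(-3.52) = 4.81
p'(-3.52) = -3.44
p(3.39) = -5.15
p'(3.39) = 8.52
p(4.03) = -3.17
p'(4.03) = 1.04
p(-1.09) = 0.67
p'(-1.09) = -0.81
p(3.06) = -23.87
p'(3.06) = 370.11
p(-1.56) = 1.10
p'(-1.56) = -1.02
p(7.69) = -2.73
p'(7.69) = -0.05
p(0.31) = -0.12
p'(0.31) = -0.35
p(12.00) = -2.96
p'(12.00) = -0.05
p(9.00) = -2.80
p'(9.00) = -0.06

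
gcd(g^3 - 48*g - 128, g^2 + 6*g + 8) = g + 4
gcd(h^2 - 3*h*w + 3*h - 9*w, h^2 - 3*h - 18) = h + 3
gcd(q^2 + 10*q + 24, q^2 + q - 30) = q + 6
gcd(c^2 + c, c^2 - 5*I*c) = c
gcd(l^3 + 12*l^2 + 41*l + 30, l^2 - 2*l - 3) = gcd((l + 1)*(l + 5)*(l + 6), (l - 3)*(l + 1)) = l + 1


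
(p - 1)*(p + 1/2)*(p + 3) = p^3 + 5*p^2/2 - 2*p - 3/2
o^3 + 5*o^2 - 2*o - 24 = (o - 2)*(o + 3)*(o + 4)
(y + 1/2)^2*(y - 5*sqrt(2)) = y^3 - 5*sqrt(2)*y^2 + y^2 - 5*sqrt(2)*y + y/4 - 5*sqrt(2)/4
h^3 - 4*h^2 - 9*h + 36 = (h - 4)*(h - 3)*(h + 3)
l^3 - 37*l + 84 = (l - 4)*(l - 3)*(l + 7)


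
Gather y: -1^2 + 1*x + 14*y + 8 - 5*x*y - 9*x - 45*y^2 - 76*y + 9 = -8*x - 45*y^2 + y*(-5*x - 62) + 16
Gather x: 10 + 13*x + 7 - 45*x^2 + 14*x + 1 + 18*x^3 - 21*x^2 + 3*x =18*x^3 - 66*x^2 + 30*x + 18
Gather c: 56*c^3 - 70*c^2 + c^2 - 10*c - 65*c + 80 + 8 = 56*c^3 - 69*c^2 - 75*c + 88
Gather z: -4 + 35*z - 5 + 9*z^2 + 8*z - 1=9*z^2 + 43*z - 10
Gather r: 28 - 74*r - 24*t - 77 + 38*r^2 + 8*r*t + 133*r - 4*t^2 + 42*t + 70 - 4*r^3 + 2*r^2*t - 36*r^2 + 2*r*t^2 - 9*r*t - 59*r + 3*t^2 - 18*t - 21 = -4*r^3 + r^2*(2*t + 2) + r*(2*t^2 - t) - t^2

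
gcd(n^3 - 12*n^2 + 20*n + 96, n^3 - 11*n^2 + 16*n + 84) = n^2 - 4*n - 12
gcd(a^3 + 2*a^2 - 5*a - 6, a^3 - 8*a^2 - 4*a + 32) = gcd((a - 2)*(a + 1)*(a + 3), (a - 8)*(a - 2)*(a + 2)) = a - 2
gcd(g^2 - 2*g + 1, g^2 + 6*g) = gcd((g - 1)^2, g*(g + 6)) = 1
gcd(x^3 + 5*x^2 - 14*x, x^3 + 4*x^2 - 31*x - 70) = x + 7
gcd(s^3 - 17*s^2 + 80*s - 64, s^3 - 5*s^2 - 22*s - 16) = s - 8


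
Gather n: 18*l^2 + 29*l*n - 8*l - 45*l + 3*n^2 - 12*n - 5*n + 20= 18*l^2 - 53*l + 3*n^2 + n*(29*l - 17) + 20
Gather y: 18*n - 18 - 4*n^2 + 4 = -4*n^2 + 18*n - 14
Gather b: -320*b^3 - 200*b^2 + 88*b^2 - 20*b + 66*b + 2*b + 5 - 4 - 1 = -320*b^3 - 112*b^2 + 48*b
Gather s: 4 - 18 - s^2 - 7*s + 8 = -s^2 - 7*s - 6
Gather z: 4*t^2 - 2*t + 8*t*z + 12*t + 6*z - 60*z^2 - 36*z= 4*t^2 + 10*t - 60*z^2 + z*(8*t - 30)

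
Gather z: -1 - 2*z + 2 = 1 - 2*z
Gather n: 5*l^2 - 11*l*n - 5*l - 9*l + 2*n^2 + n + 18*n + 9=5*l^2 - 14*l + 2*n^2 + n*(19 - 11*l) + 9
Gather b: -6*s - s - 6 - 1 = -7*s - 7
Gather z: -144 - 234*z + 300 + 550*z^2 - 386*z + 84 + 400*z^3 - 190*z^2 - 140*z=400*z^3 + 360*z^2 - 760*z + 240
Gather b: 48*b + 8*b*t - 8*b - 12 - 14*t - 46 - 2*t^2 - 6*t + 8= b*(8*t + 40) - 2*t^2 - 20*t - 50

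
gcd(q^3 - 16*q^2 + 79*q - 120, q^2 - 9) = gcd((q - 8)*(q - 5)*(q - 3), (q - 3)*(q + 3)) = q - 3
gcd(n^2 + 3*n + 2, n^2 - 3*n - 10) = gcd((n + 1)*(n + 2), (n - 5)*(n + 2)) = n + 2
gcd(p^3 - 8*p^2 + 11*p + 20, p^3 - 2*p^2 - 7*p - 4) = p^2 - 3*p - 4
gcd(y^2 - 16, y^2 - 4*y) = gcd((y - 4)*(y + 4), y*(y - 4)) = y - 4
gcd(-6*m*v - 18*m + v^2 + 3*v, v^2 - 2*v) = 1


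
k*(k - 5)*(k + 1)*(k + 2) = k^4 - 2*k^3 - 13*k^2 - 10*k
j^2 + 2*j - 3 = (j - 1)*(j + 3)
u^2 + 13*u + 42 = (u + 6)*(u + 7)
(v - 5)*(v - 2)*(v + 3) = v^3 - 4*v^2 - 11*v + 30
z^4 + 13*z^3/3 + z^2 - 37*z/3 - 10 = (z - 5/3)*(z + 1)*(z + 2)*(z + 3)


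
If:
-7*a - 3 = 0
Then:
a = -3/7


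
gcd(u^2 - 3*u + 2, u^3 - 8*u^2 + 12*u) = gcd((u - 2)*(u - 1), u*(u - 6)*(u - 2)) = u - 2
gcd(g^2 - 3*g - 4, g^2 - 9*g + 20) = g - 4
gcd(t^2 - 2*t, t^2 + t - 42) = 1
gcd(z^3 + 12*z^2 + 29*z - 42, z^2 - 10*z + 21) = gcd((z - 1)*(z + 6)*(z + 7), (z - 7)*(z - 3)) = 1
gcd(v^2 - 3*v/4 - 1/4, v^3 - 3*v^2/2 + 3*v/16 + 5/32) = v + 1/4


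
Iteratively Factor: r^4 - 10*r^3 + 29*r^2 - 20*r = (r - 1)*(r^3 - 9*r^2 + 20*r) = (r - 4)*(r - 1)*(r^2 - 5*r) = (r - 5)*(r - 4)*(r - 1)*(r)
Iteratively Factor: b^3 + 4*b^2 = (b)*(b^2 + 4*b) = b^2*(b + 4)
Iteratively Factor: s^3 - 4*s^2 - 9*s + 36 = (s - 3)*(s^2 - s - 12) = (s - 4)*(s - 3)*(s + 3)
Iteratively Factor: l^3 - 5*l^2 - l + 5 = (l + 1)*(l^2 - 6*l + 5) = (l - 5)*(l + 1)*(l - 1)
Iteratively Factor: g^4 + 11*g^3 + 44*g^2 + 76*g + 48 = (g + 4)*(g^3 + 7*g^2 + 16*g + 12) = (g + 2)*(g + 4)*(g^2 + 5*g + 6) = (g + 2)^2*(g + 4)*(g + 3)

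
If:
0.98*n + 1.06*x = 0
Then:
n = -1.08163265306122*x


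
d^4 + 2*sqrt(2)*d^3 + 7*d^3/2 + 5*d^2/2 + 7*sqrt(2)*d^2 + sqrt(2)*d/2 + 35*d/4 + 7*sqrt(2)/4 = (d + 7/2)*(d + sqrt(2)/2)^2*(d + sqrt(2))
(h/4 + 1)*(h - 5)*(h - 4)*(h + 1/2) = h^4/4 - 9*h^3/8 - 37*h^2/8 + 18*h + 10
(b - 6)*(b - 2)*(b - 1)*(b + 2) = b^4 - 7*b^3 + 2*b^2 + 28*b - 24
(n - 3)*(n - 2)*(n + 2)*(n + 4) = n^4 + n^3 - 16*n^2 - 4*n + 48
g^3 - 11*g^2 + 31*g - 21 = (g - 7)*(g - 3)*(g - 1)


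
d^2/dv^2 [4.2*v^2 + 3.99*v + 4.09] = 8.40000000000000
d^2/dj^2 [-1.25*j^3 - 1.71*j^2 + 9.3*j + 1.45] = -7.5*j - 3.42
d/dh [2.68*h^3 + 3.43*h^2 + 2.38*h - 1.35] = 8.04*h^2 + 6.86*h + 2.38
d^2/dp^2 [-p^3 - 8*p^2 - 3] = -6*p - 16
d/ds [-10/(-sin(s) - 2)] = -10*cos(s)/(sin(s) + 2)^2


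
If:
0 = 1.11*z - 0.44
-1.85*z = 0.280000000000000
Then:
No Solution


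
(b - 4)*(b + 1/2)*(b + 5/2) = b^3 - b^2 - 43*b/4 - 5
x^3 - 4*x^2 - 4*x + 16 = (x - 4)*(x - 2)*(x + 2)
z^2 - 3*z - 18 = (z - 6)*(z + 3)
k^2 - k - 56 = (k - 8)*(k + 7)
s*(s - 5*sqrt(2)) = s^2 - 5*sqrt(2)*s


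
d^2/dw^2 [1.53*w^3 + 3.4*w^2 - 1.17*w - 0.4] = 9.18*w + 6.8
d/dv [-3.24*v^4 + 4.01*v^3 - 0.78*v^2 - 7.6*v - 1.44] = -12.96*v^3 + 12.03*v^2 - 1.56*v - 7.6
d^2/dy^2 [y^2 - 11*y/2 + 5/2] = 2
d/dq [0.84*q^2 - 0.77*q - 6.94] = 1.68*q - 0.77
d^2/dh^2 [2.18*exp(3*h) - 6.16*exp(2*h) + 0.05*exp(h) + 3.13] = (19.62*exp(2*h) - 24.64*exp(h) + 0.05)*exp(h)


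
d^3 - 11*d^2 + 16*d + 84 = (d - 7)*(d - 6)*(d + 2)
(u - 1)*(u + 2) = u^2 + u - 2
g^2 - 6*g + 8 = (g - 4)*(g - 2)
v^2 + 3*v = v*(v + 3)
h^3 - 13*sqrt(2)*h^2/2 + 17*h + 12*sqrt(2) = (h - 4*sqrt(2))*(h - 3*sqrt(2))*(h + sqrt(2)/2)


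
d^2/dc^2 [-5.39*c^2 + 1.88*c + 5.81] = -10.7800000000000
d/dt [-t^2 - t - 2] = -2*t - 1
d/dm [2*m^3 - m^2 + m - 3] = 6*m^2 - 2*m + 1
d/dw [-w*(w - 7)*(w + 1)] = -3*w^2 + 12*w + 7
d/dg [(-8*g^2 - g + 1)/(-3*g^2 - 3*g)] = (7*g^2 + 2*g + 1)/(3*g^2*(g^2 + 2*g + 1))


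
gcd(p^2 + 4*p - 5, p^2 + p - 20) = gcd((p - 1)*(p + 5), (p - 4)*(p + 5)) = p + 5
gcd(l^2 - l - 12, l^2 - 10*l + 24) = l - 4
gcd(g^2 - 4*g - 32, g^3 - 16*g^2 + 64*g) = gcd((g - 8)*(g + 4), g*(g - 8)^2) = g - 8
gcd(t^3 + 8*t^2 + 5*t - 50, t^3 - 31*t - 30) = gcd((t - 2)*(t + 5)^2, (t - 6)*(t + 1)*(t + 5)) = t + 5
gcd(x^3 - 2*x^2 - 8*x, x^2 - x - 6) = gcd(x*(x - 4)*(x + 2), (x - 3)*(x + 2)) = x + 2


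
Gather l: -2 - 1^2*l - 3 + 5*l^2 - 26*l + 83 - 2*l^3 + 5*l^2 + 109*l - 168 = -2*l^3 + 10*l^2 + 82*l - 90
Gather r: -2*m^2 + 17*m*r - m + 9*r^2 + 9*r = -2*m^2 - m + 9*r^2 + r*(17*m + 9)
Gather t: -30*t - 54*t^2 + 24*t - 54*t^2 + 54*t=-108*t^2 + 48*t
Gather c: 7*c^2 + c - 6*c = 7*c^2 - 5*c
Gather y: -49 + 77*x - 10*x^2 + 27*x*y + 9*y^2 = -10*x^2 + 27*x*y + 77*x + 9*y^2 - 49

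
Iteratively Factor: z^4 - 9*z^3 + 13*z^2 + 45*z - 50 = (z - 5)*(z^3 - 4*z^2 - 7*z + 10) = (z - 5)*(z + 2)*(z^2 - 6*z + 5) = (z - 5)*(z - 1)*(z + 2)*(z - 5)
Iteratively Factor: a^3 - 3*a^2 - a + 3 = (a + 1)*(a^2 - 4*a + 3) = (a - 1)*(a + 1)*(a - 3)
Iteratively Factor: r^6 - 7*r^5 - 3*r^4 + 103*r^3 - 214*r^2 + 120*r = (r)*(r^5 - 7*r^4 - 3*r^3 + 103*r^2 - 214*r + 120) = r*(r - 2)*(r^4 - 5*r^3 - 13*r^2 + 77*r - 60) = r*(r - 2)*(r - 1)*(r^3 - 4*r^2 - 17*r + 60) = r*(r - 5)*(r - 2)*(r - 1)*(r^2 + r - 12) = r*(r - 5)*(r - 2)*(r - 1)*(r + 4)*(r - 3)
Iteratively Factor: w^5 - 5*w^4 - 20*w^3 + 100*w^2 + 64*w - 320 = (w - 5)*(w^4 - 20*w^2 + 64) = (w - 5)*(w + 2)*(w^3 - 2*w^2 - 16*w + 32) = (w - 5)*(w - 2)*(w + 2)*(w^2 - 16) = (w - 5)*(w - 4)*(w - 2)*(w + 2)*(w + 4)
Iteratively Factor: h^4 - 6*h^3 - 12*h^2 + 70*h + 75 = (h - 5)*(h^3 - h^2 - 17*h - 15) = (h - 5)*(h + 1)*(h^2 - 2*h - 15) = (h - 5)^2*(h + 1)*(h + 3)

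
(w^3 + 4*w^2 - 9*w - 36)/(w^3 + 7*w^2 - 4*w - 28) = (w^3 + 4*w^2 - 9*w - 36)/(w^3 + 7*w^2 - 4*w - 28)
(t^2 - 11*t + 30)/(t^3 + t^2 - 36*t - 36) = (t - 5)/(t^2 + 7*t + 6)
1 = 1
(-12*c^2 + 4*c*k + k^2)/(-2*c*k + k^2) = (6*c + k)/k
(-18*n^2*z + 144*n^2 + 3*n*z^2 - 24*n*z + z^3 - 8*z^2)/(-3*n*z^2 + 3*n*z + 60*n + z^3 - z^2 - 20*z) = (6*n*z - 48*n + z^2 - 8*z)/(z^2 - z - 20)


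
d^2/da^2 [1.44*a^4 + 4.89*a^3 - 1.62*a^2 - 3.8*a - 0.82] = 17.28*a^2 + 29.34*a - 3.24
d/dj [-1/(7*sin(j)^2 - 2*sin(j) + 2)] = 2*(7*sin(j) - 1)*cos(j)/(7*sin(j)^2 - 2*sin(j) + 2)^2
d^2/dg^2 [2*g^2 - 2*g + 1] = 4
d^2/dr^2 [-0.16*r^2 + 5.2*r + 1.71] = -0.320000000000000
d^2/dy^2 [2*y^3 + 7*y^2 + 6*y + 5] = 12*y + 14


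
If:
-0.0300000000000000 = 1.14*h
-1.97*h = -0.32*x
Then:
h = -0.03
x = -0.16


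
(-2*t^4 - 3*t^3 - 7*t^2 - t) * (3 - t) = 2*t^5 - 3*t^4 - 2*t^3 - 20*t^2 - 3*t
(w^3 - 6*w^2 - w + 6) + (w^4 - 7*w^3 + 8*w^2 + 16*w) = w^4 - 6*w^3 + 2*w^2 + 15*w + 6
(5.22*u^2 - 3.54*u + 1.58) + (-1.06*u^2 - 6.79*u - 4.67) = 4.16*u^2 - 10.33*u - 3.09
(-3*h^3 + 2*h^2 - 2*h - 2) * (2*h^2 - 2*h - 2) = -6*h^5 + 10*h^4 - 2*h^3 - 4*h^2 + 8*h + 4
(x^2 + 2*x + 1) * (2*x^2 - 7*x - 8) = 2*x^4 - 3*x^3 - 20*x^2 - 23*x - 8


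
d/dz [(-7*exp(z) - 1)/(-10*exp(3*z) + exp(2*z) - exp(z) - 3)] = (-(7*exp(z) + 1)*(30*exp(2*z) - 2*exp(z) + 1) + 70*exp(3*z) - 7*exp(2*z) + 7*exp(z) + 21)*exp(z)/(10*exp(3*z) - exp(2*z) + exp(z) + 3)^2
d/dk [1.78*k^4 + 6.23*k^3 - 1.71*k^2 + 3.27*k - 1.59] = 7.12*k^3 + 18.69*k^2 - 3.42*k + 3.27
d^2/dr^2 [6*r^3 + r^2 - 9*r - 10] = 36*r + 2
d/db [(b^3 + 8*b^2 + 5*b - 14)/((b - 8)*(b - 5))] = (b^4 - 26*b^3 + 11*b^2 + 668*b + 18)/(b^4 - 26*b^3 + 249*b^2 - 1040*b + 1600)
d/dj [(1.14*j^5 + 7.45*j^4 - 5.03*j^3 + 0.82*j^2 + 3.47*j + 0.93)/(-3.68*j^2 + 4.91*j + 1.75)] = (-12.5856*j^6 - 32.4424*j^5 + 138.2239*j^4 + 2.75540000000001*j^3 - 9.6117*j^2 + 9.7148*j + 1.5062)/(13.5424*j^4 - 36.1376*j^3 + 11.2281*j^2 + 17.185*j + 3.0625)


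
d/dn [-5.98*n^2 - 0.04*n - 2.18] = -11.96*n - 0.04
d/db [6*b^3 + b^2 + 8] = 2*b*(9*b + 1)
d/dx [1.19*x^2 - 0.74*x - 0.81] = 2.38*x - 0.74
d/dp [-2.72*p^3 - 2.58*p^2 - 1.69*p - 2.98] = -8.16*p^2 - 5.16*p - 1.69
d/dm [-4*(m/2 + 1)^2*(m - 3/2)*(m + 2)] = (5 - 8*m)*(m + 2)^2/2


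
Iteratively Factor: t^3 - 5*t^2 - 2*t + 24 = (t + 2)*(t^2 - 7*t + 12) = (t - 4)*(t + 2)*(t - 3)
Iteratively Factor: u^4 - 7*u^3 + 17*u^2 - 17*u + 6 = (u - 1)*(u^3 - 6*u^2 + 11*u - 6) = (u - 3)*(u - 1)*(u^2 - 3*u + 2) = (u - 3)*(u - 1)^2*(u - 2)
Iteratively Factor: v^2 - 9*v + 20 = (v - 5)*(v - 4)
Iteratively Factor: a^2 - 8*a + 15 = (a - 5)*(a - 3)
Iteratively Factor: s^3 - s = (s + 1)*(s^2 - s) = (s - 1)*(s + 1)*(s)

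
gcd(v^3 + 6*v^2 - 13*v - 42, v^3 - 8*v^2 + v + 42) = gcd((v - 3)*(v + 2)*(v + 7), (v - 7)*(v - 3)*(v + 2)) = v^2 - v - 6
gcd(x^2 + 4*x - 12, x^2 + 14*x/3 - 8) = x + 6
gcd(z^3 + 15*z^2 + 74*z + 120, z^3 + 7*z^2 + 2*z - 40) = z^2 + 9*z + 20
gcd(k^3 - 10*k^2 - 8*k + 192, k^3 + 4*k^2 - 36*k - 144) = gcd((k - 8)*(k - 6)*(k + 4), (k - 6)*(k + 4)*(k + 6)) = k^2 - 2*k - 24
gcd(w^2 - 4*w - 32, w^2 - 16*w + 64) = w - 8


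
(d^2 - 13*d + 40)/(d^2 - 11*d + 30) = (d - 8)/(d - 6)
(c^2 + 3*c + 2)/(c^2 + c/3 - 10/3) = 3*(c + 1)/(3*c - 5)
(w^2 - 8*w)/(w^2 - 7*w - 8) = w/(w + 1)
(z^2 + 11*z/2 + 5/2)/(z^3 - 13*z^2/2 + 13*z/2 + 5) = (z + 5)/(z^2 - 7*z + 10)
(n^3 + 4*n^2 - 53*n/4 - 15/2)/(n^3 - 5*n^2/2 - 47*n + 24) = (4*n^2 - 8*n - 5)/(2*(2*n^2 - 17*n + 8))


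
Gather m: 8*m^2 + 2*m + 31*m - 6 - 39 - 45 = 8*m^2 + 33*m - 90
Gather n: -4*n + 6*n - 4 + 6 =2*n + 2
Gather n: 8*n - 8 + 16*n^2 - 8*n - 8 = 16*n^2 - 16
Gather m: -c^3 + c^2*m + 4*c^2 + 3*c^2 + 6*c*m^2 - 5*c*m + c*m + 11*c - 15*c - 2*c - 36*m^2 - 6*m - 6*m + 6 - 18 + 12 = -c^3 + 7*c^2 - 6*c + m^2*(6*c - 36) + m*(c^2 - 4*c - 12)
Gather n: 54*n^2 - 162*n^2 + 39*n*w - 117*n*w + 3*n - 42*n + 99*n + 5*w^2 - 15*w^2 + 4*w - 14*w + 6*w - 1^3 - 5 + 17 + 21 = -108*n^2 + n*(60 - 78*w) - 10*w^2 - 4*w + 32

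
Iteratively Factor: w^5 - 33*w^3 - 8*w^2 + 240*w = (w - 3)*(w^4 + 3*w^3 - 24*w^2 - 80*w) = (w - 3)*(w + 4)*(w^3 - w^2 - 20*w) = w*(w - 3)*(w + 4)*(w^2 - w - 20) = w*(w - 5)*(w - 3)*(w + 4)*(w + 4)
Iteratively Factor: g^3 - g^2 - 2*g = (g - 2)*(g^2 + g) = (g - 2)*(g + 1)*(g)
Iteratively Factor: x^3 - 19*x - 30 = (x + 2)*(x^2 - 2*x - 15) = (x + 2)*(x + 3)*(x - 5)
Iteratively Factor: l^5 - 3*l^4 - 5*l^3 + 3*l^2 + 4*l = (l - 1)*(l^4 - 2*l^3 - 7*l^2 - 4*l) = (l - 4)*(l - 1)*(l^3 + 2*l^2 + l) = l*(l - 4)*(l - 1)*(l^2 + 2*l + 1) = l*(l - 4)*(l - 1)*(l + 1)*(l + 1)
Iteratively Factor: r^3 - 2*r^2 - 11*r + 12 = (r - 1)*(r^2 - r - 12) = (r - 4)*(r - 1)*(r + 3)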